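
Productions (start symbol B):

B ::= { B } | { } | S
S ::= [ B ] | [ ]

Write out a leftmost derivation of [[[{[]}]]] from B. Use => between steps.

B => S   [B ::= S]
S => [B]   [S ::= [ B ]]
[B] => [S]   [B ::= S]
[S] => [[B]]   [S ::= [ B ]]
[[B]] => [[S]]   [B ::= S]
[[S]] => [[[B]]]   [S ::= [ B ]]
[[[B]]] => [[[{B}]]]   [B ::= { B }]
[[[{B}]]] => [[[{S}]]]   [B ::= S]
[[[{S}]]] => [[[{[]}]]]   [S ::= [ ]]

B => S => [B] => [S] => [[B]] => [[S]] => [[[B]]] => [[[{B}]]] => [[[{S}]]] => [[[{[]}]]]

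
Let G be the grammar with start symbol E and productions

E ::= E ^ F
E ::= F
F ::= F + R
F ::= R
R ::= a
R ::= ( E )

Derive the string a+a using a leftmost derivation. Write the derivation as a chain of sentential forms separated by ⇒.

E ⇒ F ⇒ F+R ⇒ R+R ⇒ a+R ⇒ a+a

E ⇒ F   [E ::= F]
F ⇒ F+R   [F ::= F + R]
F+R ⇒ R+R   [F ::= R]
R+R ⇒ a+R   [R ::= a]
a+R ⇒ a+a   [R ::= a]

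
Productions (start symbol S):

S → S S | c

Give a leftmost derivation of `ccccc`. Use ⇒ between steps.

S⇒SS⇒SSS⇒SSSS⇒cSSS⇒cSSSS⇒ccSSS⇒cccSS⇒ccccS⇒ccccc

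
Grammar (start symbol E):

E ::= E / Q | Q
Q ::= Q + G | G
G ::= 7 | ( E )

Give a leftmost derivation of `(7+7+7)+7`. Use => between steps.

E=>Q=>Q+G=>G+G=>(E)+G=>(Q)+G=>(Q+G)+G=>(Q+G+G)+G=>(G+G+G)+G=>(7+G+G)+G=>(7+7+G)+G=>(7+7+7)+G=>(7+7+7)+7

E => Q   [E ::= Q]
Q => Q+G   [Q ::= Q + G]
Q+G => G+G   [Q ::= G]
G+G => (E)+G   [G ::= ( E )]
(E)+G => (Q)+G   [E ::= Q]
(Q)+G => (Q+G)+G   [Q ::= Q + G]
(Q+G)+G => (Q+G+G)+G   [Q ::= Q + G]
(Q+G+G)+G => (G+G+G)+G   [Q ::= G]
(G+G+G)+G => (7+G+G)+G   [G ::= 7]
(7+G+G)+G => (7+7+G)+G   [G ::= 7]
(7+7+G)+G => (7+7+7)+G   [G ::= 7]
(7+7+7)+G => (7+7+7)+7   [G ::= 7]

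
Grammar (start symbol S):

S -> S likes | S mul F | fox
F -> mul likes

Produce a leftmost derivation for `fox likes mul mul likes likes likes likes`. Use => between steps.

S => S likes   [S -> S likes]
S likes => S likes likes   [S -> S likes]
S likes likes => S likes likes likes   [S -> S likes]
S likes likes likes => S mul F likes likes likes   [S -> S mul F]
S mul F likes likes likes => S likes mul F likes likes likes   [S -> S likes]
S likes mul F likes likes likes => fox likes mul F likes likes likes   [S -> fox]
fox likes mul F likes likes likes => fox likes mul mul likes likes likes likes   [F -> mul likes]

S => S likes => S likes likes => S likes likes likes => S mul F likes likes likes => S likes mul F likes likes likes => fox likes mul F likes likes likes => fox likes mul mul likes likes likes likes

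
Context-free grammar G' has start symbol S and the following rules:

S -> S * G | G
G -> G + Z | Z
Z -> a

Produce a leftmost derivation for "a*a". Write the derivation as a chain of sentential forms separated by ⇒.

S ⇒ S*G ⇒ G*G ⇒ Z*G ⇒ a*G ⇒ a*Z ⇒ a*a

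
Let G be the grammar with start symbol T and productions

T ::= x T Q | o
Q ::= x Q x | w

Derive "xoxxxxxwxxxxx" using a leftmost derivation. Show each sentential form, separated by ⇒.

T ⇒ xTQ ⇒ xoQ ⇒ xoxQx ⇒ xoxxQxx ⇒ xoxxxQxxx ⇒ xoxxxxQxxxx ⇒ xoxxxxxQxxxxx ⇒ xoxxxxxwxxxxx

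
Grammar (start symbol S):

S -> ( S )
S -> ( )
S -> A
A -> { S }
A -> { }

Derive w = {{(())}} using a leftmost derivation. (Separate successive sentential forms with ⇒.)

S ⇒ A ⇒ {S} ⇒ {A} ⇒ {{S}} ⇒ {{(S)}} ⇒ {{(())}}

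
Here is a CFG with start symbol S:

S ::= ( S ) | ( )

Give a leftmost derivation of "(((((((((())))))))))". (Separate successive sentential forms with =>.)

S => (S)   [S ::= ( S )]
(S) => ((S))   [S ::= ( S )]
((S)) => (((S)))   [S ::= ( S )]
(((S))) => ((((S))))   [S ::= ( S )]
((((S)))) => (((((S)))))   [S ::= ( S )]
(((((S))))) => ((((((S))))))   [S ::= ( S )]
((((((S)))))) => (((((((S)))))))   [S ::= ( S )]
(((((((S))))))) => ((((((((S))))))))   [S ::= ( S )]
((((((((S)))))))) => (((((((((S)))))))))   [S ::= ( S )]
(((((((((S))))))))) => (((((((((())))))))))   [S ::= ( )]

S=>(S)=>((S))=>(((S)))=>((((S))))=>(((((S)))))=>((((((S))))))=>(((((((S)))))))=>((((((((S))))))))=>(((((((((S)))))))))=>(((((((((())))))))))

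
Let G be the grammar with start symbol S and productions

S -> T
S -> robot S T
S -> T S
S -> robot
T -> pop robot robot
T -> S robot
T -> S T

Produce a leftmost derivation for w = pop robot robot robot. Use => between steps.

S => T   [S -> T]
T => S robot   [T -> S robot]
S robot => T robot   [S -> T]
T robot => pop robot robot robot   [T -> pop robot robot]

S => T => S robot => T robot => pop robot robot robot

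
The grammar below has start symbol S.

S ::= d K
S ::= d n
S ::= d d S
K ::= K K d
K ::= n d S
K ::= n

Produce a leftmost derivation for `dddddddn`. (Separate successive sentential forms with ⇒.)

S ⇒ ddS ⇒ ddddS ⇒ ddddddS ⇒ dddddddK ⇒ dddddddn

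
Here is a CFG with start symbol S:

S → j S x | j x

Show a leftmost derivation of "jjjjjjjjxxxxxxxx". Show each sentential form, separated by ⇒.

S ⇒ jSx   [S → j S x]
jSx ⇒ jjSxx   [S → j S x]
jjSxx ⇒ jjjSxxx   [S → j S x]
jjjSxxx ⇒ jjjjSxxxx   [S → j S x]
jjjjSxxxx ⇒ jjjjjSxxxxx   [S → j S x]
jjjjjSxxxxx ⇒ jjjjjjSxxxxxx   [S → j S x]
jjjjjjSxxxxxx ⇒ jjjjjjjSxxxxxxx   [S → j S x]
jjjjjjjSxxxxxxx ⇒ jjjjjjjjxxxxxxxx   [S → j x]

S ⇒ jSx ⇒ jjSxx ⇒ jjjSxxx ⇒ jjjjSxxxx ⇒ jjjjjSxxxxx ⇒ jjjjjjSxxxxxx ⇒ jjjjjjjSxxxxxxx ⇒ jjjjjjjjxxxxxxxx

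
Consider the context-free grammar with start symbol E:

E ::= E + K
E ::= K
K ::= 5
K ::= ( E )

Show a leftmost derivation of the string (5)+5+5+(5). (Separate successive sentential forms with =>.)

E=>E+K=>E+K+K=>E+K+K+K=>K+K+K+K=>(E)+K+K+K=>(K)+K+K+K=>(5)+K+K+K=>(5)+5+K+K=>(5)+5+5+K=>(5)+5+5+(E)=>(5)+5+5+(K)=>(5)+5+5+(5)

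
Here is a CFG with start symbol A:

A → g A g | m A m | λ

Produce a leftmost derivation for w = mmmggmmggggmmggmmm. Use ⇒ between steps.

A⇒mAm⇒mmAmm⇒mmmAmmm⇒mmmgAgmmm⇒mmmggAggmmm⇒mmmggmAmggmmm⇒mmmggmmAmmggmmm⇒mmmggmmgAgmmggmmm⇒mmmggmmggAggmmggmmm⇒mmmggmmggggmmggmmm

A ⇒ mAm   [A → m A m]
mAm ⇒ mmAmm   [A → m A m]
mmAmm ⇒ mmmAmmm   [A → m A m]
mmmAmmm ⇒ mmmgAgmmm   [A → g A g]
mmmgAgmmm ⇒ mmmggAggmmm   [A → g A g]
mmmggAggmmm ⇒ mmmggmAmggmmm   [A → m A m]
mmmggmAmggmmm ⇒ mmmggmmAmmggmmm   [A → m A m]
mmmggmmAmmggmmm ⇒ mmmggmmgAgmmggmmm   [A → g A g]
mmmggmmgAgmmggmmm ⇒ mmmggmmggAggmmggmmm   [A → g A g]
mmmggmmggAggmmggmmm ⇒ mmmggmmggggmmggmmm   [A → λ]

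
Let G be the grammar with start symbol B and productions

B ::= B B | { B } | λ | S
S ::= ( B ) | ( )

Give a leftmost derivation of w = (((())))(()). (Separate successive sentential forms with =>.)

B => BB   [B ::= B B]
BB => SB   [B ::= S]
SB => (B)B   [S ::= ( B )]
(B)B => (S)B   [B ::= S]
(S)B => ((B))B   [S ::= ( B )]
((B))B => ((S))B   [B ::= S]
((S))B => (((B)))B   [S ::= ( B )]
(((B)))B => (((S)))B   [B ::= S]
(((S)))B => ((((B))))B   [S ::= ( B )]
((((B))))B => (((())))B   [B ::= λ]
(((())))B => (((())))S   [B ::= S]
(((())))S => (((())))(B)   [S ::= ( B )]
(((())))(B) => (((())))(S)   [B ::= S]
(((())))(S) => (((())))(())   [S ::= ( )]

B=>BB=>SB=>(B)B=>(S)B=>((B))B=>((S))B=>(((B)))B=>(((S)))B=>((((B))))B=>(((())))B=>(((())))S=>(((())))(B)=>(((())))(S)=>(((())))(())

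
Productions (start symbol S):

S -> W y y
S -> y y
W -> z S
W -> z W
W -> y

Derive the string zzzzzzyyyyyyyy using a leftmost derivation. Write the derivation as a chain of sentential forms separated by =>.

S => Wyy   [S -> W y y]
Wyy => zSyy   [W -> z S]
zSyy => zWyyyy   [S -> W y y]
zWyyyy => zzWyyyy   [W -> z W]
zzWyyyy => zzzSyyyy   [W -> z S]
zzzSyyyy => zzzWyyyyyy   [S -> W y y]
zzzWyyyyyy => zzzzWyyyyyy   [W -> z W]
zzzzWyyyyyy => zzzzzWyyyyyy   [W -> z W]
zzzzzWyyyyyy => zzzzzzSyyyyyy   [W -> z S]
zzzzzzSyyyyyy => zzzzzzyyyyyyyy   [S -> y y]

S=>Wyy=>zSyy=>zWyyyy=>zzWyyyy=>zzzSyyyy=>zzzWyyyyyy=>zzzzWyyyyyy=>zzzzzWyyyyyy=>zzzzzzSyyyyyy=>zzzzzzyyyyyyyy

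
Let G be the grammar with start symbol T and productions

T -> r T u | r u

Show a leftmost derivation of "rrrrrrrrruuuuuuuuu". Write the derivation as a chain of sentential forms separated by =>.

T => rTu   [T -> r T u]
rTu => rrTuu   [T -> r T u]
rrTuu => rrrTuuu   [T -> r T u]
rrrTuuu => rrrrTuuuu   [T -> r T u]
rrrrTuuuu => rrrrrTuuuuu   [T -> r T u]
rrrrrTuuuuu => rrrrrrTuuuuuu   [T -> r T u]
rrrrrrTuuuuuu => rrrrrrrTuuuuuuu   [T -> r T u]
rrrrrrrTuuuuuuu => rrrrrrrrTuuuuuuuu   [T -> r T u]
rrrrrrrrTuuuuuuuu => rrrrrrrrruuuuuuuuu   [T -> r u]

T => rTu => rrTuu => rrrTuuu => rrrrTuuuu => rrrrrTuuuuu => rrrrrrTuuuuuu => rrrrrrrTuuuuuuu => rrrrrrrrTuuuuuuuu => rrrrrrrrruuuuuuuuu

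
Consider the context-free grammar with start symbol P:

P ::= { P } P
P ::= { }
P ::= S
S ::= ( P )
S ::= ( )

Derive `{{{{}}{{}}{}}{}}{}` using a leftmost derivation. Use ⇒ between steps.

P ⇒ {P}P ⇒ {{P}P}P ⇒ {{{P}P}P}P ⇒ {{{{}}P}P}P ⇒ {{{{}}{P}P}P}P ⇒ {{{{}}{{}}P}P}P ⇒ {{{{}}{{}}{}}P}P ⇒ {{{{}}{{}}{}}{}}P ⇒ {{{{}}{{}}{}}{}}{}

P ⇒ {P}P   [P ::= { P } P]
{P}P ⇒ {{P}P}P   [P ::= { P } P]
{{P}P}P ⇒ {{{P}P}P}P   [P ::= { P } P]
{{{P}P}P}P ⇒ {{{{}}P}P}P   [P ::= { }]
{{{{}}P}P}P ⇒ {{{{}}{P}P}P}P   [P ::= { P } P]
{{{{}}{P}P}P}P ⇒ {{{{}}{{}}P}P}P   [P ::= { }]
{{{{}}{{}}P}P}P ⇒ {{{{}}{{}}{}}P}P   [P ::= { }]
{{{{}}{{}}{}}P}P ⇒ {{{{}}{{}}{}}{}}P   [P ::= { }]
{{{{}}{{}}{}}{}}P ⇒ {{{{}}{{}}{}}{}}{}   [P ::= { }]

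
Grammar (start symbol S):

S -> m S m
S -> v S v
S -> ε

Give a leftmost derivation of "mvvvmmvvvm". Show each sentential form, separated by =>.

S => mSm => mvSvm => mvvSvvm => mvvvSvvvm => mvvvmSmvvvm => mvvvmmvvvm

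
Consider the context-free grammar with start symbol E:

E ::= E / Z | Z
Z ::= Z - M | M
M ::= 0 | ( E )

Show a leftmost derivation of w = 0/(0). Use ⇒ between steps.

E ⇒ E/Z ⇒ Z/Z ⇒ M/Z ⇒ 0/Z ⇒ 0/M ⇒ 0/(E) ⇒ 0/(Z) ⇒ 0/(M) ⇒ 0/(0)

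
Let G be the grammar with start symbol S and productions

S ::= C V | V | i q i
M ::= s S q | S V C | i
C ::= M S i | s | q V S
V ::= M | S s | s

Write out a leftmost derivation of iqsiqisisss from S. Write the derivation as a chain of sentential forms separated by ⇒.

S ⇒ V ⇒ M ⇒ SVC ⇒ CVVC ⇒ MSiVVC ⇒ iSiVVC ⇒ iCViVVC ⇒ iqVSViVVC ⇒ iqsSViVVC ⇒ iqsiqiViVVC ⇒ iqsiqisiVVC ⇒ iqsiqisisVC ⇒ iqsiqisissC ⇒ iqsiqisisss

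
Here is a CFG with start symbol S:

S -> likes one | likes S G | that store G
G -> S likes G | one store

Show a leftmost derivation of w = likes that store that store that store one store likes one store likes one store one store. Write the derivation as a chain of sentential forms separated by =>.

S => likes S G => likes that store G G => likes that store S likes G G => likes that store that store G likes G G => likes that store that store S likes G likes G G => likes that store that store that store G likes G likes G G => likes that store that store that store one store likes G likes G G => likes that store that store that store one store likes one store likes G G => likes that store that store that store one store likes one store likes one store G => likes that store that store that store one store likes one store likes one store one store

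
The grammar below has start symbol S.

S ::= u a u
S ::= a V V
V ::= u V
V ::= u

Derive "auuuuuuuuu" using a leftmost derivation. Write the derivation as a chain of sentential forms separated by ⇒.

S ⇒ aVV   [S ::= a V V]
aVV ⇒ auVV   [V ::= u V]
auVV ⇒ auuVV   [V ::= u V]
auuVV ⇒ auuuVV   [V ::= u V]
auuuVV ⇒ auuuuVV   [V ::= u V]
auuuuVV ⇒ auuuuuVV   [V ::= u V]
auuuuuVV ⇒ auuuuuuV   [V ::= u]
auuuuuuV ⇒ auuuuuuuV   [V ::= u V]
auuuuuuuV ⇒ auuuuuuuuV   [V ::= u V]
auuuuuuuuV ⇒ auuuuuuuuu   [V ::= u]

S⇒aVV⇒auVV⇒auuVV⇒auuuVV⇒auuuuVV⇒auuuuuVV⇒auuuuuuV⇒auuuuuuuV⇒auuuuuuuuV⇒auuuuuuuuu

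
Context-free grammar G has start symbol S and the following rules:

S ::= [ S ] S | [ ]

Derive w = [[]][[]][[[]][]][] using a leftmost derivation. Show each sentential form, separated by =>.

S=>[S]S=>[[]]S=>[[]][S]S=>[[]][[]]S=>[[]][[]][S]S=>[[]][[]][[S]S]S=>[[]][[]][[[]]S]S=>[[]][[]][[[]][]]S=>[[]][[]][[[]][]][]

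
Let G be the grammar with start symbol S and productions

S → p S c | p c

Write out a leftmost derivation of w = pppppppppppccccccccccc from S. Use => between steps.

S=>pSc=>ppScc=>pppSccc=>ppppScccc=>pppppSccccc=>ppppppScccccc=>pppppppSccccccc=>ppppppppScccccccc=>pppppppppSccccccccc=>ppppppppppScccccccccc=>pppppppppppccccccccccc

S => pSc   [S → p S c]
pSc => ppScc   [S → p S c]
ppScc => pppSccc   [S → p S c]
pppSccc => ppppScccc   [S → p S c]
ppppScccc => pppppSccccc   [S → p S c]
pppppSccccc => ppppppScccccc   [S → p S c]
ppppppScccccc => pppppppSccccccc   [S → p S c]
pppppppSccccccc => ppppppppScccccccc   [S → p S c]
ppppppppScccccccc => pppppppppSccccccccc   [S → p S c]
pppppppppSccccccccc => ppppppppppScccccccccc   [S → p S c]
ppppppppppScccccccccc => pppppppppppccccccccccc   [S → p c]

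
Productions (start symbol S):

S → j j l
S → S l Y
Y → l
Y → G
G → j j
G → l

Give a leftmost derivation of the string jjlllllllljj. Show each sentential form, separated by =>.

S => SlY => SlYlY => SlYlYlY => SlYlYlYlY => jjllYlYlYlY => jjllGlYlYlY => jjllllYlYlY => jjllllllYlY => jjllllllGlY => jjllllllllY => jjllllllllG => jjlllllllljj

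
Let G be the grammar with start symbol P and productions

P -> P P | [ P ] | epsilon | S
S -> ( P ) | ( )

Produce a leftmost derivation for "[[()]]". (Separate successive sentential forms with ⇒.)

P ⇒ [P] ⇒ [PP] ⇒ [PPP] ⇒ [PPPP] ⇒ [[P]PPP] ⇒ [[S]PPP] ⇒ [[()]PPP] ⇒ [[()]PP] ⇒ [[()]P] ⇒ [[()]]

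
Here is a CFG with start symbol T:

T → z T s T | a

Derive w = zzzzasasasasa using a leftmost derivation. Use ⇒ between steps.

T ⇒ zTsT   [T → z T s T]
zTsT ⇒ zzTsTsT   [T → z T s T]
zzTsTsT ⇒ zzzTsTsTsT   [T → z T s T]
zzzTsTsTsT ⇒ zzzzTsTsTsTsT   [T → z T s T]
zzzzTsTsTsTsT ⇒ zzzzasTsTsTsT   [T → a]
zzzzasTsTsTsT ⇒ zzzzasasTsTsT   [T → a]
zzzzasasTsTsT ⇒ zzzzasasasTsT   [T → a]
zzzzasasasTsT ⇒ zzzzasasasasT   [T → a]
zzzzasasasasT ⇒ zzzzasasasasa   [T → a]

T⇒zTsT⇒zzTsTsT⇒zzzTsTsTsT⇒zzzzTsTsTsTsT⇒zzzzasTsTsTsT⇒zzzzasasTsTsT⇒zzzzasasasTsT⇒zzzzasasasasT⇒zzzzasasasasa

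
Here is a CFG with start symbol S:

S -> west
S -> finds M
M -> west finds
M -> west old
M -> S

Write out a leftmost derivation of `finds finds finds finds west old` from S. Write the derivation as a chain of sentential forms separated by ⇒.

S ⇒ finds M ⇒ finds S ⇒ finds finds M ⇒ finds finds S ⇒ finds finds finds M ⇒ finds finds finds S ⇒ finds finds finds finds M ⇒ finds finds finds finds west old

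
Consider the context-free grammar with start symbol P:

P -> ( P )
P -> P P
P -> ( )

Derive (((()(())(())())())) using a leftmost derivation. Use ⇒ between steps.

P⇒(P)⇒((P))⇒((PP))⇒(((P)P))⇒(((PP)P))⇒(((PPP)P))⇒(((()PP)P))⇒(((()PPP)P))⇒(((()(P)PP)P))⇒(((()(())PP)P))⇒(((()(())(P)P)P))⇒(((()(())(())P)P))⇒(((()(())(())())P))⇒(((()(())(())())()))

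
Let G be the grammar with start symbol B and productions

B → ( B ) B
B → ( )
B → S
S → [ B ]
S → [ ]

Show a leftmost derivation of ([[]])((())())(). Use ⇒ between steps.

B ⇒ (B)B   [B → ( B ) B]
(B)B ⇒ (S)B   [B → S]
(S)B ⇒ ([B])B   [S → [ B ]]
([B])B ⇒ ([S])B   [B → S]
([S])B ⇒ ([[]])B   [S → [ ]]
([[]])B ⇒ ([[]])(B)B   [B → ( B ) B]
([[]])(B)B ⇒ ([[]])((B)B)B   [B → ( B ) B]
([[]])((B)B)B ⇒ ([[]])((())B)B   [B → ( )]
([[]])((())B)B ⇒ ([[]])((())())B   [B → ( )]
([[]])((())())B ⇒ ([[]])((())())()   [B → ( )]

B ⇒ (B)B ⇒ (S)B ⇒ ([B])B ⇒ ([S])B ⇒ ([[]])B ⇒ ([[]])(B)B ⇒ ([[]])((B)B)B ⇒ ([[]])((())B)B ⇒ ([[]])((())())B ⇒ ([[]])((())())()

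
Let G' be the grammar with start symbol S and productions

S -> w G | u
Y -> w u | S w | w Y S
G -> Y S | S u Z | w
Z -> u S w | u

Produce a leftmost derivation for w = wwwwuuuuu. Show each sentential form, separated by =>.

S => wG   [S -> w G]
wG => wSuZ   [G -> S u Z]
wSuZ => wwGuZ   [S -> w G]
wwGuZ => wwYSuZ   [G -> Y S]
wwYSuZ => wwwYSSuZ   [Y -> w Y S]
wwwYSSuZ => wwwwuSSuZ   [Y -> w u]
wwwwuSSuZ => wwwwuuSuZ   [S -> u]
wwwwuuSuZ => wwwwuuuuZ   [S -> u]
wwwwuuuuZ => wwwwuuuuu   [Z -> u]

S=>wG=>wSuZ=>wwGuZ=>wwYSuZ=>wwwYSSuZ=>wwwwuSSuZ=>wwwwuuSuZ=>wwwwuuuuZ=>wwwwuuuuu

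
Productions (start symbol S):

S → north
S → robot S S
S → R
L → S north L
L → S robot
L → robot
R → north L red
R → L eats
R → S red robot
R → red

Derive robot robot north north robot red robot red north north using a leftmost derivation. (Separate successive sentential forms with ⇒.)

S ⇒ robot S S   [S → robot S S]
robot S S ⇒ robot robot S S S   [S → robot S S]
robot robot S S S ⇒ robot robot R S S   [S → R]
robot robot R S S ⇒ robot robot north L red S S   [R → north L red]
robot robot north L red S S ⇒ robot robot north S robot red S S   [L → S robot]
robot robot north S robot red S S ⇒ robot robot north R robot red S S   [S → R]
robot robot north R robot red S S ⇒ robot robot north north L red robot red S S   [R → north L red]
robot robot north north L red robot red S S ⇒ robot robot north north robot red robot red S S   [L → robot]
robot robot north north robot red robot red S S ⇒ robot robot north north robot red robot red north S   [S → north]
robot robot north north robot red robot red north S ⇒ robot robot north north robot red robot red north north   [S → north]

S ⇒ robot S S ⇒ robot robot S S S ⇒ robot robot R S S ⇒ robot robot north L red S S ⇒ robot robot north S robot red S S ⇒ robot robot north R robot red S S ⇒ robot robot north north L red robot red S S ⇒ robot robot north north robot red robot red S S ⇒ robot robot north north robot red robot red north S ⇒ robot robot north north robot red robot red north north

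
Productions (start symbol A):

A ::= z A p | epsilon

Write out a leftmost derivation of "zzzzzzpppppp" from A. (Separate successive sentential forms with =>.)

A => zAp   [A ::= z A p]
zAp => zzApp   [A ::= z A p]
zzApp => zzzAppp   [A ::= z A p]
zzzAppp => zzzzApppp   [A ::= z A p]
zzzzApppp => zzzzzAppppp   [A ::= z A p]
zzzzzAppppp => zzzzzzApppppp   [A ::= z A p]
zzzzzzApppppp => zzzzzzpppppp   [A ::= epsilon]

A => zAp => zzApp => zzzAppp => zzzzApppp => zzzzzAppppp => zzzzzzApppppp => zzzzzzpppppp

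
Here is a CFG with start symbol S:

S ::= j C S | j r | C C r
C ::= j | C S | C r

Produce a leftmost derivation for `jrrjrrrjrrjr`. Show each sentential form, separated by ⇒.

S ⇒ CCr ⇒ CrCr ⇒ CSrCr ⇒ CrSrCr ⇒ CrrSrCr ⇒ CSrrSrCr ⇒ CrSrrSrCr ⇒ CrrSrrSrCr ⇒ jrrSrrSrCr ⇒ jrrjrrrSrCr ⇒ jrrjrrrjrrCr ⇒ jrrjrrrjrrjr

S ⇒ CCr   [S ::= C C r]
CCr ⇒ CrCr   [C ::= C r]
CrCr ⇒ CSrCr   [C ::= C S]
CSrCr ⇒ CrSrCr   [C ::= C r]
CrSrCr ⇒ CrrSrCr   [C ::= C r]
CrrSrCr ⇒ CSrrSrCr   [C ::= C S]
CSrrSrCr ⇒ CrSrrSrCr   [C ::= C r]
CrSrrSrCr ⇒ CrrSrrSrCr   [C ::= C r]
CrrSrrSrCr ⇒ jrrSrrSrCr   [C ::= j]
jrrSrrSrCr ⇒ jrrjrrrSrCr   [S ::= j r]
jrrjrrrSrCr ⇒ jrrjrrrjrrCr   [S ::= j r]
jrrjrrrjrrCr ⇒ jrrjrrrjrrjr   [C ::= j]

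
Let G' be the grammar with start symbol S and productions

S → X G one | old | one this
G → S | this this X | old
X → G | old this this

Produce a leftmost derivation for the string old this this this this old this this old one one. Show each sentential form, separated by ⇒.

S ⇒ X G one   [S → X G one]
X G one ⇒ old this this G one   [X → old this this]
old this this G one ⇒ old this this this this X one   [G → this this X]
old this this this this X one ⇒ old this this this this G one   [X → G]
old this this this this G one ⇒ old this this this this S one   [G → S]
old this this this this S one ⇒ old this this this this X G one one   [S → X G one]
old this this this this X G one one ⇒ old this this this this old this this G one one   [X → old this this]
old this this this this old this this G one one ⇒ old this this this this old this this old one one   [G → old]

S ⇒ X G one ⇒ old this this G one ⇒ old this this this this X one ⇒ old this this this this G one ⇒ old this this this this S one ⇒ old this this this this X G one one ⇒ old this this this this old this this G one one ⇒ old this this this this old this this old one one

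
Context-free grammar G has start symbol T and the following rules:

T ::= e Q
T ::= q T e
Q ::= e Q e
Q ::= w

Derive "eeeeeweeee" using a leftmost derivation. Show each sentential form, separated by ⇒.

T ⇒ eQ   [T ::= e Q]
eQ ⇒ eeQe   [Q ::= e Q e]
eeQe ⇒ eeeQee   [Q ::= e Q e]
eeeQee ⇒ eeeeQeee   [Q ::= e Q e]
eeeeQeee ⇒ eeeeeQeeee   [Q ::= e Q e]
eeeeeQeeee ⇒ eeeeeweeee   [Q ::= w]

T ⇒ eQ ⇒ eeQe ⇒ eeeQee ⇒ eeeeQeee ⇒ eeeeeQeeee ⇒ eeeeeweeee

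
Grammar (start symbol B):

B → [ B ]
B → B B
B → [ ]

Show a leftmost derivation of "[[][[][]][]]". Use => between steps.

B => [B] => [BB] => [[]B] => [[]BB] => [[][B]B] => [[][BB]B] => [[][[]B]B] => [[][[][]]B] => [[][[][]][]]

B => [B]   [B → [ B ]]
[B] => [BB]   [B → B B]
[BB] => [[]B]   [B → [ ]]
[[]B] => [[]BB]   [B → B B]
[[]BB] => [[][B]B]   [B → [ B ]]
[[][B]B] => [[][BB]B]   [B → B B]
[[][BB]B] => [[][[]B]B]   [B → [ ]]
[[][[]B]B] => [[][[][]]B]   [B → [ ]]
[[][[][]]B] => [[][[][]][]]   [B → [ ]]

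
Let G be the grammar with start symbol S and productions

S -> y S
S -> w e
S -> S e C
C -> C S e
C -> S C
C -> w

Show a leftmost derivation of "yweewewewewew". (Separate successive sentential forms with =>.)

S => SeC   [S -> S e C]
SeC => SeCeC   [S -> S e C]
SeCeC => SeCeCeC   [S -> S e C]
SeCeCeC => SeCeCeCeC   [S -> S e C]
SeCeCeCeC => SeCeCeCeCeC   [S -> S e C]
SeCeCeCeCeC => ySeCeCeCeCeC   [S -> y S]
ySeCeCeCeCeC => yweeCeCeCeCeC   [S -> w e]
yweeCeCeCeCeC => yweeweCeCeCeC   [C -> w]
yweeweCeCeCeC => yweeweweCeCeC   [C -> w]
yweeweweCeCeC => yweeweweweCeC   [C -> w]
yweeweweweCeC => yweeweweweweC   [C -> w]
yweeweweweweC => yweewewewewew   [C -> w]

S => SeC => SeCeC => SeCeCeC => SeCeCeCeC => SeCeCeCeCeC => ySeCeCeCeCeC => yweeCeCeCeCeC => yweeweCeCeCeC => yweeweweCeCeC => yweeweweweCeC => yweeweweweweC => yweewewewewew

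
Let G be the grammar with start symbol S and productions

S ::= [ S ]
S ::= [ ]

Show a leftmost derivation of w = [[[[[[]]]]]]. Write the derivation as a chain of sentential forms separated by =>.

S => [S] => [[S]] => [[[S]]] => [[[[S]]]] => [[[[[S]]]]] => [[[[[[]]]]]]

S => [S]   [S ::= [ S ]]
[S] => [[S]]   [S ::= [ S ]]
[[S]] => [[[S]]]   [S ::= [ S ]]
[[[S]]] => [[[[S]]]]   [S ::= [ S ]]
[[[[S]]]] => [[[[[S]]]]]   [S ::= [ S ]]
[[[[[S]]]]] => [[[[[[]]]]]]   [S ::= [ ]]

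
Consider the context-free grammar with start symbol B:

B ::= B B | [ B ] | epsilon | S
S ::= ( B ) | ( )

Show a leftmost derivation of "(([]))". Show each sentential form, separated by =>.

B => S => (B) => (BB) => (BBB) => (SBB) => ((B)BB) => ((BB)BB) => (([B]B)BB) => (([]B)BB) => (([])BB) => (([])B) => (([]))

B => S   [B ::= S]
S => (B)   [S ::= ( B )]
(B) => (BB)   [B ::= B B]
(BB) => (BBB)   [B ::= B B]
(BBB) => (SBB)   [B ::= S]
(SBB) => ((B)BB)   [S ::= ( B )]
((B)BB) => ((BB)BB)   [B ::= B B]
((BB)BB) => (([B]B)BB)   [B ::= [ B ]]
(([B]B)BB) => (([]B)BB)   [B ::= epsilon]
(([]B)BB) => (([])BB)   [B ::= epsilon]
(([])BB) => (([])B)   [B ::= epsilon]
(([])B) => (([]))   [B ::= epsilon]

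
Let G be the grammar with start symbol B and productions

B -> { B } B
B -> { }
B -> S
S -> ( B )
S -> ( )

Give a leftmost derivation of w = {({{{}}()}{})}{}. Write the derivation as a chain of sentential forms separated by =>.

B => {B}B   [B -> { B } B]
{B}B => {S}B   [B -> S]
{S}B => {(B)}B   [S -> ( B )]
{(B)}B => {({B}B)}B   [B -> { B } B]
{({B}B)}B => {({{B}B}B)}B   [B -> { B } B]
{({{B}B}B)}B => {({{{}}B}B)}B   [B -> { }]
{({{{}}B}B)}B => {({{{}}S}B)}B   [B -> S]
{({{{}}S}B)}B => {({{{}}()}B)}B   [S -> ( )]
{({{{}}()}B)}B => {({{{}}()}{})}B   [B -> { }]
{({{{}}()}{})}B => {({{{}}()}{})}{}   [B -> { }]

B => {B}B => {S}B => {(B)}B => {({B}B)}B => {({{B}B}B)}B => {({{{}}B}B)}B => {({{{}}S}B)}B => {({{{}}()}B)}B => {({{{}}()}{})}B => {({{{}}()}{})}{}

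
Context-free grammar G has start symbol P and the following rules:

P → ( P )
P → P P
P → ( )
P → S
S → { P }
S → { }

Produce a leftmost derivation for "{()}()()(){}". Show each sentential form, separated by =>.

P => PP   [P → P P]
PP => PPP   [P → P P]
PPP => SPP   [P → S]
SPP => {P}PP   [S → { P }]
{P}PP => {()}PP   [P → ( )]
{()}PP => {()}PPP   [P → P P]
{()}PPP => {()}()PP   [P → ( )]
{()}()PP => {()}()()P   [P → ( )]
{()}()()P => {()}()()PP   [P → P P]
{()}()()PP => {()}()()()P   [P → ( )]
{()}()()()P => {()}()()()S   [P → S]
{()}()()()S => {()}()()(){}   [S → { }]

P => PP => PPP => SPP => {P}PP => {()}PP => {()}PPP => {()}()PP => {()}()()P => {()}()()PP => {()}()()()P => {()}()()()S => {()}()()(){}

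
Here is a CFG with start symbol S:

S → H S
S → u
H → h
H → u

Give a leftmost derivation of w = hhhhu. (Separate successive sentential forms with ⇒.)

S ⇒ HS ⇒ hS ⇒ hHS ⇒ hhS ⇒ hhHS ⇒ hhhS ⇒ hhhHS ⇒ hhhhS ⇒ hhhhu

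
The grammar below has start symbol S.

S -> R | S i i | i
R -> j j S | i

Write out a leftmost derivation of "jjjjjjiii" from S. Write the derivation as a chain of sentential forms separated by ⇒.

S ⇒ Sii   [S -> S i i]
Sii ⇒ Rii   [S -> R]
Rii ⇒ jjSii   [R -> j j S]
jjSii ⇒ jjRii   [S -> R]
jjRii ⇒ jjjjSii   [R -> j j S]
jjjjSii ⇒ jjjjRii   [S -> R]
jjjjRii ⇒ jjjjjjSii   [R -> j j S]
jjjjjjSii ⇒ jjjjjjiii   [S -> i]

S⇒Sii⇒Rii⇒jjSii⇒jjRii⇒jjjjSii⇒jjjjRii⇒jjjjjjSii⇒jjjjjjiii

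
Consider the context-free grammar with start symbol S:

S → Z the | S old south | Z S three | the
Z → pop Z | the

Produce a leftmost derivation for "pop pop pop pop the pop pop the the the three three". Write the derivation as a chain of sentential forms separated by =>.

S => Z S three => pop Z S three => pop pop Z S three => pop pop pop Z S three => pop pop pop pop Z S three => pop pop pop pop the S three => pop pop pop pop the Z S three three => pop pop pop pop the pop Z S three three => pop pop pop pop the pop pop Z S three three => pop pop pop pop the pop pop the S three three => pop pop pop pop the pop pop the Z the three three => pop pop pop pop the pop pop the the the three three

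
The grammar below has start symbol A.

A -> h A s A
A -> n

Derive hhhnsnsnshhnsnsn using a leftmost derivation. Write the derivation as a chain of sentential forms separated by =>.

A => hAsA => hhAsAsA => hhhAsAsAsA => hhhnsAsAsA => hhhnsnsAsA => hhhnsnsnsA => hhhnsnsnshAsA => hhhnsnsnshhAsAsA => hhhnsnsnshhnsAsA => hhhnsnsnshhnsnsA => hhhnsnsnshhnsnsn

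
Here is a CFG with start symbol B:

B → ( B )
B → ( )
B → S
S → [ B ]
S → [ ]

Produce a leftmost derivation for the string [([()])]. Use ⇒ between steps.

B ⇒ S   [B → S]
S ⇒ [B]   [S → [ B ]]
[B] ⇒ [(B)]   [B → ( B )]
[(B)] ⇒ [(S)]   [B → S]
[(S)] ⇒ [([B])]   [S → [ B ]]
[([B])] ⇒ [([()])]   [B → ( )]

B⇒S⇒[B]⇒[(B)]⇒[(S)]⇒[([B])]⇒[([()])]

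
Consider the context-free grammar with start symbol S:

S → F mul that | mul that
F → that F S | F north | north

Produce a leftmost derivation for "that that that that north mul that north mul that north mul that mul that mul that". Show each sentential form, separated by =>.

S => F mul that => that F S mul that => that that F S S mul that => that that F north S S mul that => that that that F S north S S mul that => that that that F north S north S S mul that => that that that that F S north S north S S mul that => that that that that north S north S north S S mul that => that that that that north mul that north S north S S mul that => that that that that north mul that north mul that north S S mul that => that that that that north mul that north mul that north mul that S mul that => that that that that north mul that north mul that north mul that mul that mul that

S => F mul that   [S → F mul that]
F mul that => that F S mul that   [F → that F S]
that F S mul that => that that F S S mul that   [F → that F S]
that that F S S mul that => that that F north S S mul that   [F → F north]
that that F north S S mul that => that that that F S north S S mul that   [F → that F S]
that that that F S north S S mul that => that that that F north S north S S mul that   [F → F north]
that that that F north S north S S mul that => that that that that F S north S north S S mul that   [F → that F S]
that that that that F S north S north S S mul that => that that that that north S north S north S S mul that   [F → north]
that that that that north S north S north S S mul that => that that that that north mul that north S north S S mul that   [S → mul that]
that that that that north mul that north S north S S mul that => that that that that north mul that north mul that north S S mul that   [S → mul that]
that that that that north mul that north mul that north S S mul that => that that that that north mul that north mul that north mul that S mul that   [S → mul that]
that that that that north mul that north mul that north mul that S mul that => that that that that north mul that north mul that north mul that mul that mul that   [S → mul that]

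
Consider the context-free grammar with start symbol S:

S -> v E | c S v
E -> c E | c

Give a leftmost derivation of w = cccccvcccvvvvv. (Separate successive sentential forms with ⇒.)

S ⇒ cSv ⇒ ccSvv ⇒ cccSvvv ⇒ ccccSvvvv ⇒ cccccSvvvvv ⇒ cccccvEvvvvv ⇒ cccccvcEvvvvv ⇒ cccccvccEvvvvv ⇒ cccccvcccvvvvv

S ⇒ cSv   [S -> c S v]
cSv ⇒ ccSvv   [S -> c S v]
ccSvv ⇒ cccSvvv   [S -> c S v]
cccSvvv ⇒ ccccSvvvv   [S -> c S v]
ccccSvvvv ⇒ cccccSvvvvv   [S -> c S v]
cccccSvvvvv ⇒ cccccvEvvvvv   [S -> v E]
cccccvEvvvvv ⇒ cccccvcEvvvvv   [E -> c E]
cccccvcEvvvvv ⇒ cccccvccEvvvvv   [E -> c E]
cccccvccEvvvvv ⇒ cccccvcccvvvvv   [E -> c]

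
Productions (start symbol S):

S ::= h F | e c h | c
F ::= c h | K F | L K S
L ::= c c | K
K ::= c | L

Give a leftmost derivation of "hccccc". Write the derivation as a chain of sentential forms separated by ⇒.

S ⇒ hF ⇒ hLKS ⇒ hccKS ⇒ hccLS ⇒ hccccS ⇒ hccccc

S ⇒ hF   [S ::= h F]
hF ⇒ hLKS   [F ::= L K S]
hLKS ⇒ hccKS   [L ::= c c]
hccKS ⇒ hccLS   [K ::= L]
hccLS ⇒ hccccS   [L ::= c c]
hccccS ⇒ hccccc   [S ::= c]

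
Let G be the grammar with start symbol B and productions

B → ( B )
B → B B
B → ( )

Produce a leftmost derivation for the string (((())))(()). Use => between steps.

B => BB   [B → B B]
BB => (B)B   [B → ( B )]
(B)B => ((B))B   [B → ( B )]
((B))B => (((B)))B   [B → ( B )]
(((B)))B => (((())))B   [B → ( )]
(((())))B => (((())))(B)   [B → ( B )]
(((())))(B) => (((())))(())   [B → ( )]

B=>BB=>(B)B=>((B))B=>(((B)))B=>(((())))B=>(((())))(B)=>(((())))(())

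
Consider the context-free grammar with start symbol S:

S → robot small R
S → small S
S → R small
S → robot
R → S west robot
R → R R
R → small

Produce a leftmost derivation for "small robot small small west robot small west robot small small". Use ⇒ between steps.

S ⇒ R small   [S → R small]
R small ⇒ R R small   [R → R R]
R R small ⇒ S west robot R small   [R → S west robot]
S west robot R small ⇒ R small west robot R small   [S → R small]
R small west robot R small ⇒ S west robot small west robot R small   [R → S west robot]
S west robot small west robot R small ⇒ small S west robot small west robot R small   [S → small S]
small S west robot small west robot R small ⇒ small robot small R west robot small west robot R small   [S → robot small R]
small robot small R west robot small west robot R small ⇒ small robot small small west robot small west robot R small   [R → small]
small robot small small west robot small west robot R small ⇒ small robot small small west robot small west robot small small   [R → small]

S ⇒ R small ⇒ R R small ⇒ S west robot R small ⇒ R small west robot R small ⇒ S west robot small west robot R small ⇒ small S west robot small west robot R small ⇒ small robot small R west robot small west robot R small ⇒ small robot small small west robot small west robot R small ⇒ small robot small small west robot small west robot small small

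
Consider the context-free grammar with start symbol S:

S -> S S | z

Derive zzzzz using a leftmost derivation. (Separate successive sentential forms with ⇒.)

S ⇒ SS   [S -> S S]
SS ⇒ SSS   [S -> S S]
SSS ⇒ SSSS   [S -> S S]
SSSS ⇒ SSSSS   [S -> S S]
SSSSS ⇒ zSSSS   [S -> z]
zSSSS ⇒ zzSSS   [S -> z]
zzSSS ⇒ zzzSS   [S -> z]
zzzSS ⇒ zzzzS   [S -> z]
zzzzS ⇒ zzzzz   [S -> z]

S ⇒ SS ⇒ SSS ⇒ SSSS ⇒ SSSSS ⇒ zSSSS ⇒ zzSSS ⇒ zzzSS ⇒ zzzzS ⇒ zzzzz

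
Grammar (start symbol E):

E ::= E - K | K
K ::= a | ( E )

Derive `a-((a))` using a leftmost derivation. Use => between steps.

E => E-K   [E ::= E - K]
E-K => K-K   [E ::= K]
K-K => a-K   [K ::= a]
a-K => a-(E)   [K ::= ( E )]
a-(E) => a-(K)   [E ::= K]
a-(K) => a-((E))   [K ::= ( E )]
a-((E)) => a-((K))   [E ::= K]
a-((K)) => a-((a))   [K ::= a]

E=>E-K=>K-K=>a-K=>a-(E)=>a-(K)=>a-((E))=>a-((K))=>a-((a))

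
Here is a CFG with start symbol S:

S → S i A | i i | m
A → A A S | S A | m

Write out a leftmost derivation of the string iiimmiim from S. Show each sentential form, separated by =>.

S => SiA => iiiA => iiiSA => iiimA => iiimSA => iiimmA => iiimmSA => iiimmiiA => iiimmiim

S => SiA   [S → S i A]
SiA => iiiA   [S → i i]
iiiA => iiiSA   [A → S A]
iiiSA => iiimA   [S → m]
iiimA => iiimSA   [A → S A]
iiimSA => iiimmA   [S → m]
iiimmA => iiimmSA   [A → S A]
iiimmSA => iiimmiiA   [S → i i]
iiimmiiA => iiimmiim   [A → m]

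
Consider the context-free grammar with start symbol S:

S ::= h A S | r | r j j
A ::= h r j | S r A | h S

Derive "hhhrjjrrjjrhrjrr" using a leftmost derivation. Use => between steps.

S => hAS => hhSS => hhhASS => hhhSrASS => hhhrjjrASS => hhhrjjrSrASS => hhhrjjrrjjrASS => hhhrjjrrjjrhrjSS => hhhrjjrrjjrhrjrS => hhhrjjrrjjrhrjrr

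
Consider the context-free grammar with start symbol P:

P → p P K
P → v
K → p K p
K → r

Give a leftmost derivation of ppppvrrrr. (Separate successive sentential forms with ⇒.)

P ⇒ pPK ⇒ ppPKK ⇒ pppPKKK ⇒ ppppPKKKK ⇒ ppppvKKKK ⇒ ppppvrKKK ⇒ ppppvrrKK ⇒ ppppvrrrK ⇒ ppppvrrrr

P ⇒ pPK   [P → p P K]
pPK ⇒ ppPKK   [P → p P K]
ppPKK ⇒ pppPKKK   [P → p P K]
pppPKKK ⇒ ppppPKKKK   [P → p P K]
ppppPKKKK ⇒ ppppvKKKK   [P → v]
ppppvKKKK ⇒ ppppvrKKK   [K → r]
ppppvrKKK ⇒ ppppvrrKK   [K → r]
ppppvrrKK ⇒ ppppvrrrK   [K → r]
ppppvrrrK ⇒ ppppvrrrr   [K → r]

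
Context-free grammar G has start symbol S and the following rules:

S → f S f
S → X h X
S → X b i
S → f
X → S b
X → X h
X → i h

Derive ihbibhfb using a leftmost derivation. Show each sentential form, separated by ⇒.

S ⇒ XhX   [S → X h X]
XhX ⇒ SbhX   [X → S b]
SbhX ⇒ XbibhX   [S → X b i]
XbibhX ⇒ ihbibhX   [X → i h]
ihbibhX ⇒ ihbibhSb   [X → S b]
ihbibhSb ⇒ ihbibhfb   [S → f]

S ⇒ XhX ⇒ SbhX ⇒ XbibhX ⇒ ihbibhX ⇒ ihbibhSb ⇒ ihbibhfb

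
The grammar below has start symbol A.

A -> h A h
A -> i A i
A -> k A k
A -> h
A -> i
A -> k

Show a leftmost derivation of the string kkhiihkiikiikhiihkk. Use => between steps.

A => kAk => kkAkk => kkhAhkk => kkhiAihkk => kkhiiAiihkk => kkhiihAhiihkk => kkhiihkAkhiihkk => kkhiihkiAikhiihkk => kkhiihkiiAiikhiihkk => kkhiihkiikiikhiihkk

A => kAk   [A -> k A k]
kAk => kkAkk   [A -> k A k]
kkAkk => kkhAhkk   [A -> h A h]
kkhAhkk => kkhiAihkk   [A -> i A i]
kkhiAihkk => kkhiiAiihkk   [A -> i A i]
kkhiiAiihkk => kkhiihAhiihkk   [A -> h A h]
kkhiihAhiihkk => kkhiihkAkhiihkk   [A -> k A k]
kkhiihkAkhiihkk => kkhiihkiAikhiihkk   [A -> i A i]
kkhiihkiAikhiihkk => kkhiihkiiAiikhiihkk   [A -> i A i]
kkhiihkiiAiikhiihkk => kkhiihkiikiikhiihkk   [A -> k]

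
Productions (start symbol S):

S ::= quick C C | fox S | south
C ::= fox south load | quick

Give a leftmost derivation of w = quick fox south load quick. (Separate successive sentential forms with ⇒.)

S ⇒ quick C C   [S ::= quick C C]
quick C C ⇒ quick fox south load C   [C ::= fox south load]
quick fox south load C ⇒ quick fox south load quick   [C ::= quick]

S ⇒ quick C C ⇒ quick fox south load C ⇒ quick fox south load quick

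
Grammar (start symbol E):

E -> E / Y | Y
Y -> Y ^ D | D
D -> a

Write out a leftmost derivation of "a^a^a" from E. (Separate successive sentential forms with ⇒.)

E ⇒ Y ⇒ Y^D ⇒ Y^D^D ⇒ D^D^D ⇒ a^D^D ⇒ a^a^D ⇒ a^a^a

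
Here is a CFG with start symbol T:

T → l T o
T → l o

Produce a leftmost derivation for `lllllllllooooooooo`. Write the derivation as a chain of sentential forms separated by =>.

T => lTo   [T → l T o]
lTo => llToo   [T → l T o]
llToo => lllTooo   [T → l T o]
lllTooo => llllToooo   [T → l T o]
llllToooo => lllllTooooo   [T → l T o]
lllllTooooo => llllllToooooo   [T → l T o]
llllllToooooo => lllllllTooooooo   [T → l T o]
lllllllTooooooo => llllllllToooooooo   [T → l T o]
llllllllToooooooo => lllllllllooooooooo   [T → l o]

T => lTo => llToo => lllTooo => llllToooo => lllllTooooo => llllllToooooo => lllllllTooooooo => llllllllToooooooo => lllllllllooooooooo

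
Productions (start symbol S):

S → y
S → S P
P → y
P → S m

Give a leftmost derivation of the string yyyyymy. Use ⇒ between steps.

S⇒SP⇒SPP⇒yPP⇒ySmP⇒ySPmP⇒ySPPmP⇒ySPPPmP⇒yyPPPmP⇒yyyPPmP⇒yyyyPmP⇒yyyyymP⇒yyyyymy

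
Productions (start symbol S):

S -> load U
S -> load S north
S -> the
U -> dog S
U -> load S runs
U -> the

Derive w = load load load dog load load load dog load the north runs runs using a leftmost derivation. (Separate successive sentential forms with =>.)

S => load U => load load S runs => load load load U runs => load load load dog S runs => load load load dog load U runs => load load load dog load load S runs runs => load load load dog load load load U runs runs => load load load dog load load load dog S runs runs => load load load dog load load load dog load S north runs runs => load load load dog load load load dog load the north runs runs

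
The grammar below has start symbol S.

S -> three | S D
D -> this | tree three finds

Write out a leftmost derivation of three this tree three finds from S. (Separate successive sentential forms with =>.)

S => S D   [S -> S D]
S D => S D D   [S -> S D]
S D D => three D D   [S -> three]
three D D => three this D   [D -> this]
three this D => three this tree three finds   [D -> tree three finds]

S => S D => S D D => three D D => three this D => three this tree three finds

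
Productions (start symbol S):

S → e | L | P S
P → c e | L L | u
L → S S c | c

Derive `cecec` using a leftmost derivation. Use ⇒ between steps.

S ⇒ L ⇒ SSc ⇒ PSSc ⇒ ceSSc ⇒ ceLSc ⇒ cecSc ⇒ cecec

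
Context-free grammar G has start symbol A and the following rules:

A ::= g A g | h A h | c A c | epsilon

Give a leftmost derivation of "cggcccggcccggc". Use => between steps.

A => cAc   [A ::= c A c]
cAc => cgAgc   [A ::= g A g]
cgAgc => cggAggc   [A ::= g A g]
cggAggc => cggcAcggc   [A ::= c A c]
cggcAcggc => cggccAccggc   [A ::= c A c]
cggccAccggc => cggcccAcccggc   [A ::= c A c]
cggcccAcccggc => cggcccgAgcccggc   [A ::= g A g]
cggcccgAgcccggc => cggcccggcccggc   [A ::= epsilon]

A => cAc => cgAgc => cggAggc => cggcAcggc => cggccAccggc => cggcccAcccggc => cggcccgAgcccggc => cggcccggcccggc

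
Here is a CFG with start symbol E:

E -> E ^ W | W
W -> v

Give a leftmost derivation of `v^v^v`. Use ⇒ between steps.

E ⇒ E^W ⇒ E^W^W ⇒ W^W^W ⇒ v^W^W ⇒ v^v^W ⇒ v^v^v

E ⇒ E^W   [E -> E ^ W]
E^W ⇒ E^W^W   [E -> E ^ W]
E^W^W ⇒ W^W^W   [E -> W]
W^W^W ⇒ v^W^W   [W -> v]
v^W^W ⇒ v^v^W   [W -> v]
v^v^W ⇒ v^v^v   [W -> v]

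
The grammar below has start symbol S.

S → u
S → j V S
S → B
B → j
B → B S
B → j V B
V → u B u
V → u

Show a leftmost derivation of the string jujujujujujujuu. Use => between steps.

S => jVS => juBuS => jujVBuS => jujuBuBuS => jujujVBuBuS => jujujuBuBuS => jujujujVBuBuS => jujujujuBuBuBuS => jujujujujuBuBuS => jujujujujujuBuS => jujujujujujujuS => jujujujujujujuu

S => jVS   [S → j V S]
jVS => juBuS   [V → u B u]
juBuS => jujVBuS   [B → j V B]
jujVBuS => jujuBuBuS   [V → u B u]
jujuBuBuS => jujujVBuBuS   [B → j V B]
jujujVBuBuS => jujujuBuBuS   [V → u]
jujujuBuBuS => jujujujVBuBuS   [B → j V B]
jujujujVBuBuS => jujujujuBuBuBuS   [V → u B u]
jujujujuBuBuBuS => jujujujujuBuBuS   [B → j]
jujujujujuBuBuS => jujujujujujuBuS   [B → j]
jujujujujujuBuS => jujujujujujujuS   [B → j]
jujujujujujujuS => jujujujujujujuu   [S → u]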